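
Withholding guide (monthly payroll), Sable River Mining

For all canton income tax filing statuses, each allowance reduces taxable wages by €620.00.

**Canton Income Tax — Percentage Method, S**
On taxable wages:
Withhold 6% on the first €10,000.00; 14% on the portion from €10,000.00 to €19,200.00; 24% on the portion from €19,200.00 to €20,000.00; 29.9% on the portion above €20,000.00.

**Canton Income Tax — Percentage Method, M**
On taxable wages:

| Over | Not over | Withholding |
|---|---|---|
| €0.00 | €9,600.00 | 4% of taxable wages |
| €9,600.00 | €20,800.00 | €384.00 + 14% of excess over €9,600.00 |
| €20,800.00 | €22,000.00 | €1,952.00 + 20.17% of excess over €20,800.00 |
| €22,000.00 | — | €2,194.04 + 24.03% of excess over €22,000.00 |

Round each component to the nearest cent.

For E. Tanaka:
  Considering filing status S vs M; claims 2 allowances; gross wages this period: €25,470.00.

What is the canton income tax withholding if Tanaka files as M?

€2,729.91

Canton Income Tax (M): taxable = €25,470.00 − 2×€620.00 = €24,230.00
  €2,194.04 + 24.03% × (€24,230.00 − €22,000.00) = €2,194.04 + 24.03% × €2,230.00 = €2,729.91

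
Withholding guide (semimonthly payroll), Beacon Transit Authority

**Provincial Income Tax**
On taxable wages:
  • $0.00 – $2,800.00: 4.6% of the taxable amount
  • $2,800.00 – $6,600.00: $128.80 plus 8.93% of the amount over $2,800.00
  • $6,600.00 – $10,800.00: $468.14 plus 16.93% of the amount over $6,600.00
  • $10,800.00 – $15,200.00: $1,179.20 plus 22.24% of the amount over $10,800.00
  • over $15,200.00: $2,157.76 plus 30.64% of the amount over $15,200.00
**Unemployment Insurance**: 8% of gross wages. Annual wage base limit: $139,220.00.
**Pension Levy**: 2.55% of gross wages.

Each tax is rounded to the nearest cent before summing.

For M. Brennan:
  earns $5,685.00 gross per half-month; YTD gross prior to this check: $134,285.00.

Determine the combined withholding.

Provincial Income Tax: taxable = $5,685.00
  $128.80 + 8.93% × ($5,685.00 − $2,800.00) = $128.80 + 8.93% × $2,885.00 = $386.43
Unemployment Insurance: cap $139,220.00 − YTD $134,285.00 = $4,935.00 subject; 8% × $4,935.00 = $394.80
Pension Levy: 2.55% × $5,685.00 = $144.97
Total: $386.43 + $394.80 + $144.97 = $926.20

$926.20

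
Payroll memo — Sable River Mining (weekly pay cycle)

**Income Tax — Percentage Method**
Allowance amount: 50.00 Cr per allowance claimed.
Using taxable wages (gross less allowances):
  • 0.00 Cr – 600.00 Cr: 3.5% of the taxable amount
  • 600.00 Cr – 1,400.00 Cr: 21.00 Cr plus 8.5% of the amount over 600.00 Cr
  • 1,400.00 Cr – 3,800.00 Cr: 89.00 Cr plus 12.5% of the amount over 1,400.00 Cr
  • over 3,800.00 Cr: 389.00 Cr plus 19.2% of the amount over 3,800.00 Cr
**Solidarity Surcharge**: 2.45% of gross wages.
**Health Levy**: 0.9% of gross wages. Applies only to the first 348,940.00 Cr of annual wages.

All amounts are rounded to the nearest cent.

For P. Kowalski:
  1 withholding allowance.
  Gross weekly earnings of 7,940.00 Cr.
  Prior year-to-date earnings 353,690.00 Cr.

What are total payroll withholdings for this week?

1,368.81 Cr

Income Tax: taxable = 7,940.00 Cr − 1×50.00 Cr = 7,890.00 Cr
  389.00 Cr + 19.2% × (7,890.00 Cr − 3,800.00 Cr) = 389.00 Cr + 19.2% × 4,090.00 Cr = 1,174.28 Cr
Solidarity Surcharge: 2.45% × 7,940.00 Cr = 194.53 Cr
Health Levy: YTD 353,690.00 Cr ≥ cap 348,940.00 Cr → 0.00 Cr
Total: 1,174.28 Cr + 194.53 Cr + 0.00 Cr = 1,368.81 Cr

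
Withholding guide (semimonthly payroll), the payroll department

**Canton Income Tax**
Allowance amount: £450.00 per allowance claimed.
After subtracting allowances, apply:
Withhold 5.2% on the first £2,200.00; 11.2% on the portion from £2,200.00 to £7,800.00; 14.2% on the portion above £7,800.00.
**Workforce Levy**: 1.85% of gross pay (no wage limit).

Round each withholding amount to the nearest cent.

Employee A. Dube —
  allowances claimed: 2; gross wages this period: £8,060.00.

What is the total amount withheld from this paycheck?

£819.03

Canton Income Tax: taxable = £8,060.00 − 2×£450.00 = £7,160.00
  £114.40 + 11.2% × (£7,160.00 − £2,200.00) = £114.40 + 11.2% × £4,960.00 = £669.92
Workforce Levy: 1.85% × £8,060.00 = £149.11
Total: £669.92 + £149.11 = £819.03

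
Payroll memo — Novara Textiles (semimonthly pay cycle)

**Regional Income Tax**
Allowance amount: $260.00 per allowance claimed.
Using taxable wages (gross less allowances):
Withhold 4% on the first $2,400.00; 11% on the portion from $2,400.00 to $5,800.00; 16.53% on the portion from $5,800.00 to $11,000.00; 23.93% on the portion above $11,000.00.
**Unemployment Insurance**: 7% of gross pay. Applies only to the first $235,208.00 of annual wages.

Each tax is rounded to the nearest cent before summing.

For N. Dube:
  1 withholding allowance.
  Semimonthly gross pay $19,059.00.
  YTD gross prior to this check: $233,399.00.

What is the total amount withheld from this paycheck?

Regional Income Tax: taxable = $19,059.00 − 1×$260.00 = $18,799.00
  $1,329.56 + 23.93% × ($18,799.00 − $11,000.00) = $1,329.56 + 23.93% × $7,799.00 = $3,195.86
Unemployment Insurance: cap $235,208.00 − YTD $233,399.00 = $1,809.00 subject; 7% × $1,809.00 = $126.63
Total: $3,195.86 + $126.63 = $3,322.49

$3,322.49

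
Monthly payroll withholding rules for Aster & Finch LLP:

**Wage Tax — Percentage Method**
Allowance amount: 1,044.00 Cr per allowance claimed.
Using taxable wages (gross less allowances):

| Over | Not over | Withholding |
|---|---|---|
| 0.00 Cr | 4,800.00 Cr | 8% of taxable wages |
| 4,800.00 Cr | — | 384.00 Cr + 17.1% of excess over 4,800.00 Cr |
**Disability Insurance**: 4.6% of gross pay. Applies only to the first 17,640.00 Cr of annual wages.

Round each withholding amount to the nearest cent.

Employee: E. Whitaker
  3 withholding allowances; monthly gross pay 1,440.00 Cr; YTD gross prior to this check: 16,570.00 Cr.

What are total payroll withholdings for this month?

Wage Tax: taxable = 1,440.00 Cr − 3×1,044.00 Cr = -1,692.00 Cr
  Taxable ≤ 0 → 0.00 Cr
Disability Insurance: cap 17,640.00 Cr − YTD 16,570.00 Cr = 1,070.00 Cr subject; 4.6% × 1,070.00 Cr = 49.22 Cr
Total: 0.00 Cr + 49.22 Cr = 49.22 Cr

49.22 Cr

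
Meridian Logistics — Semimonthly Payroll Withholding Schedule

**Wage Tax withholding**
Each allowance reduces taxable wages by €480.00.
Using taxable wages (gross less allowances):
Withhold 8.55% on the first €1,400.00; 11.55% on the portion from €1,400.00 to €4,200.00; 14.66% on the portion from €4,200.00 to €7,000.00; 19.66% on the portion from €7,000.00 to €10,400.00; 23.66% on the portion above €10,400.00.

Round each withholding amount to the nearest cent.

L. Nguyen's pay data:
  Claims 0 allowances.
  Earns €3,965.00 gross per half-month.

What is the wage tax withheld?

Wage Tax: taxable = €3,965.00
  €119.70 + 11.55% × (€3,965.00 − €1,400.00) = €119.70 + 11.55% × €2,565.00 = €415.96

€415.96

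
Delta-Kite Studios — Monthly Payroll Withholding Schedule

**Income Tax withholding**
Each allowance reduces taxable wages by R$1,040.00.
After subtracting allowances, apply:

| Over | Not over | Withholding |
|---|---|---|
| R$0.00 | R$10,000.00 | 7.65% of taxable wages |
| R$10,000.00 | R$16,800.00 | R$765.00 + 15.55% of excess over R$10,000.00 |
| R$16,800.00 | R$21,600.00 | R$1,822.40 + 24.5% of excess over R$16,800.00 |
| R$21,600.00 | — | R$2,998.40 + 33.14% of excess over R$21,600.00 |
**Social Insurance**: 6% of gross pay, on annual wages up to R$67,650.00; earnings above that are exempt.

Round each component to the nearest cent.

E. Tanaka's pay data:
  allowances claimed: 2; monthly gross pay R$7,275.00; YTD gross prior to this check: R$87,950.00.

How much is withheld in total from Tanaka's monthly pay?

R$397.42

Income Tax: taxable = R$7,275.00 − 2×R$1,040.00 = R$5,195.00
  7.65% × R$5,195.00 = R$397.42
Social Insurance: YTD R$87,950.00 ≥ cap R$67,650.00 → R$0.00
Total: R$397.42 + R$0.00 = R$397.42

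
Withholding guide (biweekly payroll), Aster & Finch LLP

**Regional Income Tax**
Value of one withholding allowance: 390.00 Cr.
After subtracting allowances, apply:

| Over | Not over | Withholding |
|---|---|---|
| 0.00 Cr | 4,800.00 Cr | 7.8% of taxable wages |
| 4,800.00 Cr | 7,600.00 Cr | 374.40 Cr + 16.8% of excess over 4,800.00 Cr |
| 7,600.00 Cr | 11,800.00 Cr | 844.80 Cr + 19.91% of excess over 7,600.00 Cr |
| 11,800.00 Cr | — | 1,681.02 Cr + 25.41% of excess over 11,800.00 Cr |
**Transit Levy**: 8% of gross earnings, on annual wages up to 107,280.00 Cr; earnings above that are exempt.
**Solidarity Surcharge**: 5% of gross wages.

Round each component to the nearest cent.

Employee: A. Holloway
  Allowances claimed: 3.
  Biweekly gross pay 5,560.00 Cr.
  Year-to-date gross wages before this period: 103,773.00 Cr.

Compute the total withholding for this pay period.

Regional Income Tax: taxable = 5,560.00 Cr − 3×390.00 Cr = 4,390.00 Cr
  7.8% × 4,390.00 Cr = 342.42 Cr
Transit Levy: cap 107,280.00 Cr − YTD 103,773.00 Cr = 3,507.00 Cr subject; 8% × 3,507.00 Cr = 280.56 Cr
Solidarity Surcharge: 5% × 5,560.00 Cr = 278.00 Cr
Total: 342.42 Cr + 280.56 Cr + 278.00 Cr = 900.98 Cr

900.98 Cr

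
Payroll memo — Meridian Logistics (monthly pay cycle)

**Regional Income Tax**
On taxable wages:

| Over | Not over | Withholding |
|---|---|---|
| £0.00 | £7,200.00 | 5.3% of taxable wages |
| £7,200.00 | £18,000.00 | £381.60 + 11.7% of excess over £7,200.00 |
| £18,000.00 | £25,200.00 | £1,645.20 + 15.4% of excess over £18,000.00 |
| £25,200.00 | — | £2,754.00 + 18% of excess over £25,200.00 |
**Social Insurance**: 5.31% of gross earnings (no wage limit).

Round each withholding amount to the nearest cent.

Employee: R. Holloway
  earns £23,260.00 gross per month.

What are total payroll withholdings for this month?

£3,690.35

Regional Income Tax: taxable = £23,260.00
  £1,645.20 + 15.4% × (£23,260.00 − £18,000.00) = £1,645.20 + 15.4% × £5,260.00 = £2,455.24
Social Insurance: 5.31% × £23,260.00 = £1,235.11
Total: £2,455.24 + £1,235.11 = £3,690.35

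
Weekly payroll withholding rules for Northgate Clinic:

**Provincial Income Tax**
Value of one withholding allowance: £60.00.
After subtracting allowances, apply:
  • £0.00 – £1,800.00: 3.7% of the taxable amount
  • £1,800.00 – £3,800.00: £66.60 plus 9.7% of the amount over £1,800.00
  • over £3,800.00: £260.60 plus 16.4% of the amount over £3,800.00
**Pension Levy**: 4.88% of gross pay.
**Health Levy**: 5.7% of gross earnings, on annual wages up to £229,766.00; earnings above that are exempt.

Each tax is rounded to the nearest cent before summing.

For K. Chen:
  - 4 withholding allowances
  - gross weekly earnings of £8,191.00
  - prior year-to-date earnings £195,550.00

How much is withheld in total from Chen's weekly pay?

Provincial Income Tax: taxable = £8,191.00 − 4×£60.00 = £7,951.00
  £260.60 + 16.4% × (£7,951.00 − £3,800.00) = £260.60 + 16.4% × £4,151.00 = £941.36
Pension Levy: 4.88% × £8,191.00 = £399.72
Health Levy: 5.7% × £8,191.00 = £466.89
Total: £941.36 + £399.72 + £466.89 = £1,807.97

£1,807.97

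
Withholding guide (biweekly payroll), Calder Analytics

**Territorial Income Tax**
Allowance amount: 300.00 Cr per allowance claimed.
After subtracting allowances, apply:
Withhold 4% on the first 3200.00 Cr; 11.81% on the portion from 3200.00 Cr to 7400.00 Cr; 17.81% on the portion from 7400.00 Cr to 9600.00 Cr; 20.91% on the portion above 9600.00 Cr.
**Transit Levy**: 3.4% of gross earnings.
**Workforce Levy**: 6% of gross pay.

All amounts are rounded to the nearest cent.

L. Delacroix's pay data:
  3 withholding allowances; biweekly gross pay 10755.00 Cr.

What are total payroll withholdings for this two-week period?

2080.13 Cr

Territorial Income Tax: taxable = 10755.00 Cr − 3×300.00 Cr = 9855.00 Cr
  1015.84 Cr + 20.91% × (9855.00 Cr − 9600.00 Cr) = 1015.84 Cr + 20.91% × 255.00 Cr = 1069.16 Cr
Transit Levy: 3.4% × 10755.00 Cr = 365.67 Cr
Workforce Levy: 6% × 10755.00 Cr = 645.30 Cr
Total: 1069.16 Cr + 365.67 Cr + 645.30 Cr = 2080.13 Cr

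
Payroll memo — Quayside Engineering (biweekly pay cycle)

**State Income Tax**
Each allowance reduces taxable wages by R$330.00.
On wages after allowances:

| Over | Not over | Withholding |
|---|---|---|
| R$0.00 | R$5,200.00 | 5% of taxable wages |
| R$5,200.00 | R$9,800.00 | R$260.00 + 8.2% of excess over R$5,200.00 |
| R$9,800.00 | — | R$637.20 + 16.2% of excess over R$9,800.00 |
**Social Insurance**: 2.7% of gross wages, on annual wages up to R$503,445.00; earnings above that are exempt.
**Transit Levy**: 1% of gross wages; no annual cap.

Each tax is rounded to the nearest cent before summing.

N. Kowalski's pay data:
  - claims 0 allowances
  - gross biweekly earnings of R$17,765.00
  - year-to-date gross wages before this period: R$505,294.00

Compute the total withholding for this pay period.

State Income Tax: taxable = R$17,765.00
  R$637.20 + 16.2% × (R$17,765.00 − R$9,800.00) = R$637.20 + 16.2% × R$7,965.00 = R$1,927.53
Social Insurance: YTD R$505,294.00 ≥ cap R$503,445.00 → R$0.00
Transit Levy: 1% × R$17,765.00 = R$177.65
Total: R$1,927.53 + R$0.00 + R$177.65 = R$2,105.18

R$2,105.18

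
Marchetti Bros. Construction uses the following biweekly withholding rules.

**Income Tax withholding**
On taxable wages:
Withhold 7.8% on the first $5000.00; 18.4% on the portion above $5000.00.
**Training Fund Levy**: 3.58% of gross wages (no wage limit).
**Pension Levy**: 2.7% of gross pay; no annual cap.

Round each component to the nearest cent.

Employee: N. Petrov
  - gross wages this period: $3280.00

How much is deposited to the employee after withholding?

Income Tax: taxable = $3280.00
  7.8% × $3280.00 = $255.84
Training Fund Levy: 3.58% × $3280.00 = $117.42
Pension Levy: 2.7% × $3280.00 = $88.56
Total withheld: $255.84 + $117.42 + $88.56 = $461.82
Net pay: $3280.00 − $461.82 = $2818.18

$2818.18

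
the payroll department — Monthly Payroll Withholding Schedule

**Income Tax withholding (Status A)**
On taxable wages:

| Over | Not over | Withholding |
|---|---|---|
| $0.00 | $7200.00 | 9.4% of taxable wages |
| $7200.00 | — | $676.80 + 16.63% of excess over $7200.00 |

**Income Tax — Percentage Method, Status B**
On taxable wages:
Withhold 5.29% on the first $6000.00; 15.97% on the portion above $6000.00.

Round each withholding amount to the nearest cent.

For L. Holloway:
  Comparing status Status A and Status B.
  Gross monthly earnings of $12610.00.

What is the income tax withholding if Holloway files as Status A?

Income Tax (Status A): taxable = $12610.00
  $676.80 + 16.63% × ($12610.00 − $7200.00) = $676.80 + 16.63% × $5410.00 = $1576.48

$1576.48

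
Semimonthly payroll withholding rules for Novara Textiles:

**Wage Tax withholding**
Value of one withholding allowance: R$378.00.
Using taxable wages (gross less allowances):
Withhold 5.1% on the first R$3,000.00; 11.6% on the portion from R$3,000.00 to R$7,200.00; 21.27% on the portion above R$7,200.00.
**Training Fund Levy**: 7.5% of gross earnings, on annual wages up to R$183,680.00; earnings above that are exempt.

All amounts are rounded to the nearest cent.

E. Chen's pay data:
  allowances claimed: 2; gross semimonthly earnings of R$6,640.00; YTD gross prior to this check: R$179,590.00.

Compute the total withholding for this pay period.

R$794.29

Wage Tax: taxable = R$6,640.00 − 2×R$378.00 = R$5,884.00
  R$153.00 + 11.6% × (R$5,884.00 − R$3,000.00) = R$153.00 + 11.6% × R$2,884.00 = R$487.54
Training Fund Levy: cap R$183,680.00 − YTD R$179,590.00 = R$4,090.00 subject; 7.5% × R$4,090.00 = R$306.75
Total: R$487.54 + R$306.75 = R$794.29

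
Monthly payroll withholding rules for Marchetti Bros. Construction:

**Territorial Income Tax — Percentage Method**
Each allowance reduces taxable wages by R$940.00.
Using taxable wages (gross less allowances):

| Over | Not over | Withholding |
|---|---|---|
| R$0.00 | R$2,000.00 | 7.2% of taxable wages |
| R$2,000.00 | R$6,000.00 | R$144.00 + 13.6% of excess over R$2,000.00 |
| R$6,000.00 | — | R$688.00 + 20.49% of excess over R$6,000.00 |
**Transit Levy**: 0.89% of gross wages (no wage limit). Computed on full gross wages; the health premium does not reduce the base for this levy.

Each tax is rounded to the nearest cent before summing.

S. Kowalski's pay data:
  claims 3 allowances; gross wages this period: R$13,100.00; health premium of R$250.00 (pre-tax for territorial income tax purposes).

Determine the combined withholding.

R$1,630.34

Territorial Income Tax: taxable = R$13,100.00 − R$250.00 − 3×R$940.00 = R$10,030.00
  R$688.00 + 20.49% × (R$10,030.00 − R$6,000.00) = R$688.00 + 20.49% × R$4,030.00 = R$1,513.75
Transit Levy: 0.89% × R$13,100.00 = R$116.59
Total: R$1,513.75 + R$116.59 = R$1,630.34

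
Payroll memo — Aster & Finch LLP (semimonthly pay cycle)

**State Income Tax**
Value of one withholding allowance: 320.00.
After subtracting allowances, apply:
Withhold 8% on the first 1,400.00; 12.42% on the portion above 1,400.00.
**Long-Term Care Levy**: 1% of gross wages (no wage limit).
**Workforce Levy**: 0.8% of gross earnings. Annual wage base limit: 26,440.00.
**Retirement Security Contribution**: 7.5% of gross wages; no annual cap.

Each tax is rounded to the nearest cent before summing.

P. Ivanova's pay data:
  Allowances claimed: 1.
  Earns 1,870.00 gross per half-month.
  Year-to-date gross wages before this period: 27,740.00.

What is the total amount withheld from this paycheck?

289.58

State Income Tax: taxable = 1,870.00 − 1×320.00 = 1,550.00
  112.00 + 12.42% × (1,550.00 − 1,400.00) = 112.00 + 12.42% × 150.00 = 130.63
Long-Term Care Levy: 1% × 1,870.00 = 18.70
Workforce Levy: YTD 27,740.00 ≥ cap 26,440.00 → 0.00
Retirement Security Contribution: 7.5% × 1,870.00 = 140.25
Total: 130.63 + 18.70 + 0.00 + 140.25 = 289.58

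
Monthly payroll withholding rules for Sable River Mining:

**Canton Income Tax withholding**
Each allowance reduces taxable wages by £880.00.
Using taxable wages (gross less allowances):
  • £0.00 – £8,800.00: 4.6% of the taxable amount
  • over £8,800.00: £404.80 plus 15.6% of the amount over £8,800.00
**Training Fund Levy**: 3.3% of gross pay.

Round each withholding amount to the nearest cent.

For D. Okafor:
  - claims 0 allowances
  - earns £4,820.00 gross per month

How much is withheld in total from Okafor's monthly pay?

£380.78

Canton Income Tax: taxable = £4,820.00
  4.6% × £4,820.00 = £221.72
Training Fund Levy: 3.3% × £4,820.00 = £159.06
Total: £221.72 + £159.06 = £380.78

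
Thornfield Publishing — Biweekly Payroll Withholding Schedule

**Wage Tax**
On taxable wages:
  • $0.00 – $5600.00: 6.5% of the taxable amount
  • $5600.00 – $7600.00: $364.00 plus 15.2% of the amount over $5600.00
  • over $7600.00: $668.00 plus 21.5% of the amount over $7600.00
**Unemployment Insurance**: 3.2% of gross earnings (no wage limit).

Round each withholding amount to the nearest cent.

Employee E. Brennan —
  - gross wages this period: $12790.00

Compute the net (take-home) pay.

Wage Tax: taxable = $12790.00
  $668.00 + 21.5% × ($12790.00 − $7600.00) = $668.00 + 21.5% × $5190.00 = $1783.85
Unemployment Insurance: 3.2% × $12790.00 = $409.28
Total withheld: $1783.85 + $409.28 = $2193.13
Net pay: $12790.00 − $2193.13 = $10596.87

$10596.87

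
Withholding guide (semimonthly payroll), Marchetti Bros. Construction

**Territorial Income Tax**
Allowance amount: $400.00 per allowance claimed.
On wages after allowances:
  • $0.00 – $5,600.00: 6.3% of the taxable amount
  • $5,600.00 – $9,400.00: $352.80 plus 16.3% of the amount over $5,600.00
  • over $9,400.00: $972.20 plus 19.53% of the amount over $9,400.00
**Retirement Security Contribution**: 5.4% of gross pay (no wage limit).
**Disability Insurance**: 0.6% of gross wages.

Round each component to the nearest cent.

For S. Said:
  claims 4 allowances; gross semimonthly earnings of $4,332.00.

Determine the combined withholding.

$432.04

Territorial Income Tax: taxable = $4,332.00 − 4×$400.00 = $2,732.00
  6.3% × $2,732.00 = $172.12
Retirement Security Contribution: 5.4% × $4,332.00 = $233.93
Disability Insurance: 0.6% × $4,332.00 = $25.99
Total: $172.12 + $233.93 + $25.99 = $432.04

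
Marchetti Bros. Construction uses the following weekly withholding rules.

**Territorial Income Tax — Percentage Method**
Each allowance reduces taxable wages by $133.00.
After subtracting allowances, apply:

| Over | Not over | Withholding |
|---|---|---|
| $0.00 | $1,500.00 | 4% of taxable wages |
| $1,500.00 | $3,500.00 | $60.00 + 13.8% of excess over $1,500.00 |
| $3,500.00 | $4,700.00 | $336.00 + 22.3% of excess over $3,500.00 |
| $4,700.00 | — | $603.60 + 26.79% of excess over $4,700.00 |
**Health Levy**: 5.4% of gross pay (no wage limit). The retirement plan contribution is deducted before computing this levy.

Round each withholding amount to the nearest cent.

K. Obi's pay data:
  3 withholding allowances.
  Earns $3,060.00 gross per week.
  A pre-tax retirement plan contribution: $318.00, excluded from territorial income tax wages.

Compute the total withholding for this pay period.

Territorial Income Tax: taxable = $3,060.00 − $318.00 − 3×$133.00 = $2,343.00
  $60.00 + 13.8% × ($2,343.00 − $1,500.00) = $60.00 + 13.8% × $843.00 = $176.33
Health Levy: 5.4% × $2,742.00 = $148.07
Total: $176.33 + $148.07 = $324.40

$324.40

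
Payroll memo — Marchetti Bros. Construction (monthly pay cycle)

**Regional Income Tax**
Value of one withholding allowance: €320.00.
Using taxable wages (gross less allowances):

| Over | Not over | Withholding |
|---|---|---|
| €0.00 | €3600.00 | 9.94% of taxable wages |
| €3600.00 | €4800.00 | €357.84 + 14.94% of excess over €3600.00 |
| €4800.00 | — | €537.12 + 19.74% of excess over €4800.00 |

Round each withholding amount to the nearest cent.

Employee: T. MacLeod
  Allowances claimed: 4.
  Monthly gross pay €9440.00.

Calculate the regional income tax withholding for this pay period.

€1200.38

Regional Income Tax: taxable = €9440.00 − 4×€320.00 = €8160.00
  €537.12 + 19.74% × (€8160.00 − €4800.00) = €537.12 + 19.74% × €3360.00 = €1200.38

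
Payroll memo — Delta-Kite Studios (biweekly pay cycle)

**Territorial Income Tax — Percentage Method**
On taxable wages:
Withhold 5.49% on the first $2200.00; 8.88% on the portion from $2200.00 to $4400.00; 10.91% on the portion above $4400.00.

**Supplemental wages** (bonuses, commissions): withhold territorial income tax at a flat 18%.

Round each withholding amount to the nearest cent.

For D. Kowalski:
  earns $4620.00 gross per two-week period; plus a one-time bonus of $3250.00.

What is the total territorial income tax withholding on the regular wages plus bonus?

Territorial Income Tax: taxable = $4620.00
  $316.14 + 10.91% × ($4620.00 − $4400.00) = $316.14 + 10.91% × $220.00 = $340.14
Supplemental (18% flat on bonus): 18% × $3250.00 = $585.00
Total territorial income tax: $340.14 + $585.00 = $925.14

$925.14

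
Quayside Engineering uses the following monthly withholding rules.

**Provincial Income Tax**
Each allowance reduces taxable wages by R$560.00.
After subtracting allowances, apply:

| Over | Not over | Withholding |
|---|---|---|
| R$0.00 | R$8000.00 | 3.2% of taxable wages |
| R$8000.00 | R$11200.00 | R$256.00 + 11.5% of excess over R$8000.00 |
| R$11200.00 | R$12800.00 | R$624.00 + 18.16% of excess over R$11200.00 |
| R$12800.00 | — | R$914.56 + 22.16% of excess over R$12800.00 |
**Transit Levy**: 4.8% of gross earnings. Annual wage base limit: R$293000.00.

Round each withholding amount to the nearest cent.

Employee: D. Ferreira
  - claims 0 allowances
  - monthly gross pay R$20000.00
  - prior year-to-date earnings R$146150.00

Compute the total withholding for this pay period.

R$3470.08

Provincial Income Tax: taxable = R$20000.00
  R$914.56 + 22.16% × (R$20000.00 − R$12800.00) = R$914.56 + 22.16% × R$7200.00 = R$2510.08
Transit Levy: 4.8% × R$20000.00 = R$960.00
Total: R$2510.08 + R$960.00 = R$3470.08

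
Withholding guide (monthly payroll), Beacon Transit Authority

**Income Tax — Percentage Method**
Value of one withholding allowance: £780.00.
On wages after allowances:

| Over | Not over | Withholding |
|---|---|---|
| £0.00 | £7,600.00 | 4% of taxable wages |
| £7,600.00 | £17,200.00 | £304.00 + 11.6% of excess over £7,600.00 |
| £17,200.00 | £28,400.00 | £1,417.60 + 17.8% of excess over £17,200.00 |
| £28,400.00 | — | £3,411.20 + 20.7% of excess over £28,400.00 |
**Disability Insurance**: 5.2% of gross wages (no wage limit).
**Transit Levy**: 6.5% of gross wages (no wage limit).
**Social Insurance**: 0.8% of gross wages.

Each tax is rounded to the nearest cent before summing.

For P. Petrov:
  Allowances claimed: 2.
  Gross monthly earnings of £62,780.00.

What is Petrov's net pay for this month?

Income Tax: taxable = £62,780.00 − 2×£780.00 = £61,220.00
  £3,411.20 + 20.7% × (£61,220.00 − £28,400.00) = £3,411.20 + 20.7% × £32,820.00 = £10,204.94
Disability Insurance: 5.2% × £62,780.00 = £3,264.56
Transit Levy: 6.5% × £62,780.00 = £4,080.70
Social Insurance: 0.8% × £62,780.00 = £502.24
Total withheld: £10,204.94 + £3,264.56 + £4,080.70 + £502.24 = £18,052.44
Net pay: £62,780.00 − £18,052.44 = £44,727.56

£44,727.56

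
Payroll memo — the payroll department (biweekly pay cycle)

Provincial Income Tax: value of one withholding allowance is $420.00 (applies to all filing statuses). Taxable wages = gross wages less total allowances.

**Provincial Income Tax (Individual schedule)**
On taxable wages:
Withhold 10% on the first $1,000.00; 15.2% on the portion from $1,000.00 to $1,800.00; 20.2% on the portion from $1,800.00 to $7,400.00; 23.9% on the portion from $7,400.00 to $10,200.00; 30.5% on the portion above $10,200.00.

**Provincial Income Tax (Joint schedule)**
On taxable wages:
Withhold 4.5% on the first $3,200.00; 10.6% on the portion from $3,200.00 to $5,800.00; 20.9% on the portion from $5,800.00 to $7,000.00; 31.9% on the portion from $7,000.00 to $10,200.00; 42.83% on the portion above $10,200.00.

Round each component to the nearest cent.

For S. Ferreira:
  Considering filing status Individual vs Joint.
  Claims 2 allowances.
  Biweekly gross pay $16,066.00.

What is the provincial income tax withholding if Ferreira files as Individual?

Provincial Income Tax (Individual): taxable = $16,066.00 − 2×$420.00 = $15,226.00
  $2,022.00 + 30.5% × ($15,226.00 − $10,200.00) = $2,022.00 + 30.5% × $5,026.00 = $3,554.93

$3,554.93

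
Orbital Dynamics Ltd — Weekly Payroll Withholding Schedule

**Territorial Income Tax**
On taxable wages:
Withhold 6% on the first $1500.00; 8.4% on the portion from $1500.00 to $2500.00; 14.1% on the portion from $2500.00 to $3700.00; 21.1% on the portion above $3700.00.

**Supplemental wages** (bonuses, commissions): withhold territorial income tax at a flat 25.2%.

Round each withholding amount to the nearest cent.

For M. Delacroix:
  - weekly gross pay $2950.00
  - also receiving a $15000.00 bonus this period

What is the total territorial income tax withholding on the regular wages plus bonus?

Territorial Income Tax: taxable = $2950.00
  $174.00 + 14.1% × ($2950.00 − $2500.00) = $174.00 + 14.1% × $450.00 = $237.45
Supplemental (25.2% flat on bonus): 25.2% × $15000.00 = $3780.00
Total territorial income tax: $237.45 + $3780.00 = $4017.45

$4017.45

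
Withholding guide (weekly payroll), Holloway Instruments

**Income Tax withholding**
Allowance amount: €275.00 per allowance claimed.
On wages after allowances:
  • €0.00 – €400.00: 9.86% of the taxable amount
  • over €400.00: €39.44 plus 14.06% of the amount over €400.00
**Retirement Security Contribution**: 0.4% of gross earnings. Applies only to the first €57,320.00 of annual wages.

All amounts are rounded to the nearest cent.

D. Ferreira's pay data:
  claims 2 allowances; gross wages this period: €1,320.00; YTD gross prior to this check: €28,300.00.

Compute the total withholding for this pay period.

€96.74

Income Tax: taxable = €1,320.00 − 2×€275.00 = €770.00
  €39.44 + 14.06% × (€770.00 − €400.00) = €39.44 + 14.06% × €370.00 = €91.46
Retirement Security Contribution: 0.4% × €1,320.00 = €5.28
Total: €91.46 + €5.28 = €96.74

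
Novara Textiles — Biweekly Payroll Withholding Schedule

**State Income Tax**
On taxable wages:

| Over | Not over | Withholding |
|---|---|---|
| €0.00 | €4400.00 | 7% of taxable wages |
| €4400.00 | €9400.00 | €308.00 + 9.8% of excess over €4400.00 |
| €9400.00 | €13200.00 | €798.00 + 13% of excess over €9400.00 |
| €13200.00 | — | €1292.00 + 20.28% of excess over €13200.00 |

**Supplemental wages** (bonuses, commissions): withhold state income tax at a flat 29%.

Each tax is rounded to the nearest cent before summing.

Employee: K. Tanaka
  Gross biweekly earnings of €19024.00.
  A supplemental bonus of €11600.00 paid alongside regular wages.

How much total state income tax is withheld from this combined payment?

€5837.11

State Income Tax: taxable = €19024.00
  €1292.00 + 20.28% × (€19024.00 − €13200.00) = €1292.00 + 20.28% × €5824.00 = €2473.11
Supplemental (29% flat on bonus): 29% × €11600.00 = €3364.00
Total state income tax: €2473.11 + €3364.00 = €5837.11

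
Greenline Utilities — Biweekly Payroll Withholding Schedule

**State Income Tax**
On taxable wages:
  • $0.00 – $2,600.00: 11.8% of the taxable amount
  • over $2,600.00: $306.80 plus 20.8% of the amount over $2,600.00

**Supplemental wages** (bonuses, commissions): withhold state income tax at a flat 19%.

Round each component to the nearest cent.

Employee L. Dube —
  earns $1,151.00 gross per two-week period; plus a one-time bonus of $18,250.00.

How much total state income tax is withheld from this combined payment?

$3,603.32

State Income Tax: taxable = $1,151.00
  11.8% × $1,151.00 = $135.82
Supplemental (19% flat on bonus): 19% × $18,250.00 = $3,467.50
Total state income tax: $135.82 + $3,467.50 = $3,603.32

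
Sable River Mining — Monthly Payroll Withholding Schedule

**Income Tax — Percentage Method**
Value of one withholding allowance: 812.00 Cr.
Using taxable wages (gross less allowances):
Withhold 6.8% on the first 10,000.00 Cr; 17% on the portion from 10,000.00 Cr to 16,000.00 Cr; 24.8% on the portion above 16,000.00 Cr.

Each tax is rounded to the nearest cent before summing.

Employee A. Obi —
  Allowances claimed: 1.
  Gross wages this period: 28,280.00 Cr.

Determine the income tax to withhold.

Income Tax: taxable = 28,280.00 Cr − 1×812.00 Cr = 27,468.00 Cr
  1,700.00 Cr + 24.8% × (27,468.00 Cr − 16,000.00 Cr) = 1,700.00 Cr + 24.8% × 11,468.00 Cr = 4,544.06 Cr

4,544.06 Cr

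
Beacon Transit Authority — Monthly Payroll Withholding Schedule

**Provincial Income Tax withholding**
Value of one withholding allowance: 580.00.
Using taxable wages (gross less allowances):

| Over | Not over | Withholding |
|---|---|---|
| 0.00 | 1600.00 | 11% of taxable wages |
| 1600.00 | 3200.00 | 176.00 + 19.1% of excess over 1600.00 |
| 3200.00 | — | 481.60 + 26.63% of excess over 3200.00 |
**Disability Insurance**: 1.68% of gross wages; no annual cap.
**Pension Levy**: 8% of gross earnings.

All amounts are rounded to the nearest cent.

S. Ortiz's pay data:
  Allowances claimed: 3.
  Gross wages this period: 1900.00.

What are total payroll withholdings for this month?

Provincial Income Tax: taxable = 1900.00 − 3×580.00 = 160.00
  11% × 160.00 = 17.60
Disability Insurance: 1.68% × 1900.00 = 31.92
Pension Levy: 8% × 1900.00 = 152.00
Total: 17.60 + 31.92 + 152.00 = 201.52

201.52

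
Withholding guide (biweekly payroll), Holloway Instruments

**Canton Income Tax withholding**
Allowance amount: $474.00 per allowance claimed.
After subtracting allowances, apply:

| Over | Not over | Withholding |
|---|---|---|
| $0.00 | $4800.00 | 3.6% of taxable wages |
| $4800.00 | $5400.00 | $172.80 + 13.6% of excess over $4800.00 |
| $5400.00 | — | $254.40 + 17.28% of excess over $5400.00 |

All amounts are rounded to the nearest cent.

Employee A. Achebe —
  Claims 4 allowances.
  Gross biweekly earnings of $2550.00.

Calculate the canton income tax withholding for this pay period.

Canton Income Tax: taxable = $2550.00 − 4×$474.00 = $654.00
  3.6% × $654.00 = $23.54

$23.54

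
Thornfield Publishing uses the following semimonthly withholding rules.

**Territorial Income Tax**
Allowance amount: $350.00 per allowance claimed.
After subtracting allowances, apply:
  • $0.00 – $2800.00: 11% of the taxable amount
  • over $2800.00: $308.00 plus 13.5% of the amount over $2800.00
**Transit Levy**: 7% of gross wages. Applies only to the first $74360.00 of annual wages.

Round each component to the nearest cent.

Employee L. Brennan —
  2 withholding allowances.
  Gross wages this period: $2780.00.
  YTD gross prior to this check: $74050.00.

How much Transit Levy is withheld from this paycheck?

$21.70

Transit Levy: cap $74360.00 − YTD $74050.00 = $310.00 subject; 7% × $310.00 = $21.70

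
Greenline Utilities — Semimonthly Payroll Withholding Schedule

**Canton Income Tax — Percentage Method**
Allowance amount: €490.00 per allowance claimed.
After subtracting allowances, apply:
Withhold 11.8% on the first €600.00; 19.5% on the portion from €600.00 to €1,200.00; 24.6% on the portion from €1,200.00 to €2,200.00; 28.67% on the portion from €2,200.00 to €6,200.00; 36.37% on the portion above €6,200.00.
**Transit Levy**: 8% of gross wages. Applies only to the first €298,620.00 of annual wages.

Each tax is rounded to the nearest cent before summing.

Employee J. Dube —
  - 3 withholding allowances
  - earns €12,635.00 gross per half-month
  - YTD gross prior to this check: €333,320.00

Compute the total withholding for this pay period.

Canton Income Tax: taxable = €12,635.00 − 3×€490.00 = €11,165.00
  €1,580.60 + 36.37% × (€11,165.00 − €6,200.00) = €1,580.60 + 36.37% × €4,965.00 = €3,386.37
Transit Levy: YTD €333,320.00 ≥ cap €298,620.00 → €0.00
Total: €3,386.37 + €0.00 = €3,386.37

€3,386.37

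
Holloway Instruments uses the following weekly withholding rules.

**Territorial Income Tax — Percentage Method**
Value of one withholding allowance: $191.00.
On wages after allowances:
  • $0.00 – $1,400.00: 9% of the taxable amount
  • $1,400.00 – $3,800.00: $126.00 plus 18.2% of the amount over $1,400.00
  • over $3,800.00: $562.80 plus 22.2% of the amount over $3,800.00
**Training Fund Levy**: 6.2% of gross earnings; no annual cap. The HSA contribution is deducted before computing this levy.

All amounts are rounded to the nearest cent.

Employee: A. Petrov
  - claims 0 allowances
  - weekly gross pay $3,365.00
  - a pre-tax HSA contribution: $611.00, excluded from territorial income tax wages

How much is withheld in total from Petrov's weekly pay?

$543.18

Territorial Income Tax: taxable = $3,365.00 − $611.00 = $2,754.00
  $126.00 + 18.2% × ($2,754.00 − $1,400.00) = $126.00 + 18.2% × $1,354.00 = $372.43
Training Fund Levy: 6.2% × $2,754.00 = $170.75
Total: $372.43 + $170.75 = $543.18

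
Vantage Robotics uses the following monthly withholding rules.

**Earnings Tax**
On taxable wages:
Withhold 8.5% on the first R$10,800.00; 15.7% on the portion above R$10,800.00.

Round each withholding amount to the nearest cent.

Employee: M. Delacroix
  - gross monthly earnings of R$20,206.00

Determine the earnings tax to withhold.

R$2,394.74

Earnings Tax: taxable = R$20,206.00
  R$918.00 + 15.7% × (R$20,206.00 − R$10,800.00) = R$918.00 + 15.7% × R$9,406.00 = R$2,394.74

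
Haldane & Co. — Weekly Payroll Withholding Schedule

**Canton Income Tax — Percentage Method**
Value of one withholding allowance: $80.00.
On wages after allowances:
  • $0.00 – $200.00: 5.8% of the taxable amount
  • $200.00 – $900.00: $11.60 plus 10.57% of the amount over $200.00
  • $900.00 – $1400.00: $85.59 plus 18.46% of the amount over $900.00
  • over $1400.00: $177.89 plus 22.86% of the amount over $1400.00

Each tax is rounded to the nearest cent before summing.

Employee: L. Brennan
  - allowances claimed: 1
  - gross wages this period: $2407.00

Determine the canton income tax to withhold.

Canton Income Tax: taxable = $2407.00 − 1×$80.00 = $2327.00
  $177.89 + 22.86% × ($2327.00 − $1400.00) = $177.89 + 22.86% × $927.00 = $389.80

$389.80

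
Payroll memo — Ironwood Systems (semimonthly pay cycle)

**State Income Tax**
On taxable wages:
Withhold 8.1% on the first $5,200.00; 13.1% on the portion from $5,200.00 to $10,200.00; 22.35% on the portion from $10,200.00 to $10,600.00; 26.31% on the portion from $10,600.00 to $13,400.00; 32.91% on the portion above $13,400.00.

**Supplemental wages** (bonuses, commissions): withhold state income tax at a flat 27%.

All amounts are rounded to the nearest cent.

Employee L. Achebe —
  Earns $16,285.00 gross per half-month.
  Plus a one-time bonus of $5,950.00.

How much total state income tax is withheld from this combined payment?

State Income Tax: taxable = $16,285.00
  $1,902.28 + 32.91% × ($16,285.00 − $13,400.00) = $1,902.28 + 32.91% × $2,885.00 = $2,851.73
Supplemental (27% flat on bonus): 27% × $5,950.00 = $1,606.50
Total state income tax: $2,851.73 + $1,606.50 = $4,458.23

$4,458.23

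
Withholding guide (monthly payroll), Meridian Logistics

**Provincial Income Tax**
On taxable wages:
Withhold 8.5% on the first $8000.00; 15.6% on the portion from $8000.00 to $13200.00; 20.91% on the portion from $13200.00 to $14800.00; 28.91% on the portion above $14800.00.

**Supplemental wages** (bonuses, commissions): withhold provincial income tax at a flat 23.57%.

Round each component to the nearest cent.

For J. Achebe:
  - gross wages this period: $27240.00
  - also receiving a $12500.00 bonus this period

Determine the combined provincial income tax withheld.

Provincial Income Tax: taxable = $27240.00
  $1825.76 + 28.91% × ($27240.00 − $14800.00) = $1825.76 + 28.91% × $12440.00 = $5422.16
Supplemental (23.57% flat on bonus): 23.57% × $12500.00 = $2946.25
Total provincial income tax: $5422.16 + $2946.25 = $8368.41

$8368.41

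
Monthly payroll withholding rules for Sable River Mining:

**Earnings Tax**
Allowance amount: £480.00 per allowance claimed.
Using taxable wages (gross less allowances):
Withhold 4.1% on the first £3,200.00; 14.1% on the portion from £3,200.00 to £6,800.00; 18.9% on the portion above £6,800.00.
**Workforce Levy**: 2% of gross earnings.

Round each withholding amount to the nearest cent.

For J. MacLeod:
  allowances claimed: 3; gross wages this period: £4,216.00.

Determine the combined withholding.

Earnings Tax: taxable = £4,216.00 − 3×£480.00 = £2,776.00
  4.1% × £2,776.00 = £113.82
Workforce Levy: 2% × £4,216.00 = £84.32
Total: £113.82 + £84.32 = £198.14

£198.14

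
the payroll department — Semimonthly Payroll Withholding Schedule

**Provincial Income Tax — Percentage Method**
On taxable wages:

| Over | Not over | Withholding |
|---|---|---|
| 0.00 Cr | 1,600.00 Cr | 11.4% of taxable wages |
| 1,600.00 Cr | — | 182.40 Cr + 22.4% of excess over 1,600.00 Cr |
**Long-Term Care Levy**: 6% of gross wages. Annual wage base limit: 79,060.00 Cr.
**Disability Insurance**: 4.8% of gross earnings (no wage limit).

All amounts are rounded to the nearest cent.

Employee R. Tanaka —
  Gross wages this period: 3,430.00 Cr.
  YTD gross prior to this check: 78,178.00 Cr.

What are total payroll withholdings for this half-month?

Provincial Income Tax: taxable = 3,430.00 Cr
  182.40 Cr + 22.4% × (3,430.00 Cr − 1,600.00 Cr) = 182.40 Cr + 22.4% × 1,830.00 Cr = 592.32 Cr
Long-Term Care Levy: cap 79,060.00 Cr − YTD 78,178.00 Cr = 882.00 Cr subject; 6% × 882.00 Cr = 52.92 Cr
Disability Insurance: 4.8% × 3,430.00 Cr = 164.64 Cr
Total: 592.32 Cr + 52.92 Cr + 164.64 Cr = 809.88 Cr

809.88 Cr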